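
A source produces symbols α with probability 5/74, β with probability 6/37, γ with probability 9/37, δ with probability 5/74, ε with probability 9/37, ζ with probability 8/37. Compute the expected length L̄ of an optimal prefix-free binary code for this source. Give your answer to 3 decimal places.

Repeatedly combine the two least-probable nodes; the expected code length is the sum of the merged weights.
merge 5/74 + 5/74 → 5/37
merge 5/37 + 6/37 → 11/37
merge 8/37 + 9/37 → 17/37
merge 9/37 + 11/37 → 20/37
merge 17/37 + 20/37 → 1
L = 5/37 + 11/37 + 17/37 + 20/37 + 1 = 90/37 ≈ 2.432 bits/symbol.

2.432 bits/symbol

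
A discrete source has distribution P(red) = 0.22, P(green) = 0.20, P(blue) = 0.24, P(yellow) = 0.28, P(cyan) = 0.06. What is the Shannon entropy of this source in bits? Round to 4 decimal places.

2.1968 bits

H = −Σ pᵢ log₂ pᵢ.
−0.22·log₂(0.22) = 0.4806
−0.20·log₂(0.20) = 0.4644
−0.24·log₂(0.24) = 0.4941
−0.28·log₂(0.28) = 0.5142
−0.06·log₂(0.06) = 0.2435
Sum ≈ 2.1968 → 2.1968 bits.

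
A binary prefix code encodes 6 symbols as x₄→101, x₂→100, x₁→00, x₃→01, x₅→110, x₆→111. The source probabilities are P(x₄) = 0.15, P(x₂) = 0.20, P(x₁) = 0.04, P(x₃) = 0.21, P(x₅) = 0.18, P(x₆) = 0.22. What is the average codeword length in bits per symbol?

L̄ = Σ pᵢ·ℓᵢ = 0.15·3 + 0.20·3 + 0.04·2 + 0.21·2 + 0.18·3 + 0.22·3 = 2.75 bits/symbol.

2.75 bits/symbol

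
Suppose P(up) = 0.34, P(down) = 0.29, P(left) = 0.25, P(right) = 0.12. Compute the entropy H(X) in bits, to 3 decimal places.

H = −Σ pᵢ log₂ pᵢ.
−0.34·log₂(0.34) = 0.5292
−0.29·log₂(0.29) = 0.5179
−0.25·log₂(0.25) = 0.5000
−0.12·log₂(0.12) = 0.3671
Sum ≈ 1.9141 → 1.914 bits.

1.914 bits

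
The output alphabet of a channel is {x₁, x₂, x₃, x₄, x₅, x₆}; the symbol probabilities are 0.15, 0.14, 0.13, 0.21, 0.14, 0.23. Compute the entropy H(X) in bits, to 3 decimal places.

2.548 bits

H = −Σ pᵢ log₂ pᵢ.
−0.15·log₂(0.15) = 0.4105
−0.14·log₂(0.14) = 0.3971
−0.13·log₂(0.13) = 0.3826
−0.21·log₂(0.21) = 0.4728
−0.14·log₂(0.14) = 0.3971
−0.23·log₂(0.23) = 0.4877
Sum ≈ 2.5479 → 2.548 bits.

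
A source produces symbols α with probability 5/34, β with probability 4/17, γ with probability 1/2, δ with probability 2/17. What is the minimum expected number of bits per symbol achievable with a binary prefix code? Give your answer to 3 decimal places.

Repeatedly combine the two least-probable nodes; the expected code length is the sum of the merged weights.
merge 2/17 + 5/34 → 9/34
merge 4/17 + 9/34 → 1/2
merge 1/2 + 1/2 → 1
L = 9/34 + 1/2 + 1 = 30/17 ≈ 1.765 bits/symbol.

1.765 bits/symbol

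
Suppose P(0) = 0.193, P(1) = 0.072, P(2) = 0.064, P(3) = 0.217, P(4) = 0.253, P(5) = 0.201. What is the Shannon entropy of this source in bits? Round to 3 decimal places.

2.430 bits

H = −Σ pᵢ log₂ pᵢ.
−0.193·log₂(0.193) = 0.4581
−0.072·log₂(0.072) = 0.2733
−0.064·log₂(0.064) = 0.2538
−0.217·log₂(0.217) = 0.4783
−0.253·log₂(0.253) = 0.5016
−0.201·log₂(0.201) = 0.4653
Sum ≈ 2.4304 → 2.430 bits.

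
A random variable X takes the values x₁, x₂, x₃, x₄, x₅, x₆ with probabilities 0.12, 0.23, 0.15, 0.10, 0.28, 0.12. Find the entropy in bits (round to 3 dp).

H = −Σ pᵢ log₂ pᵢ.
−0.12·log₂(0.12) = 0.3671
−0.23·log₂(0.23) = 0.4877
−0.15·log₂(0.15) = 0.4105
−0.10·log₂(0.10) = 0.3322
−0.28·log₂(0.28) = 0.5142
−0.12·log₂(0.12) = 0.3671
Sum ≈ 2.4788 → 2.479 bits.

2.479 bits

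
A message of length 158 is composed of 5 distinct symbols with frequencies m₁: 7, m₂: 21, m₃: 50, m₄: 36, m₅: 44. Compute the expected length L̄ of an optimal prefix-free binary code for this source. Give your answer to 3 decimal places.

Probabilities are the counts divided by 158.
Repeatedly combine the two least-probable nodes; the expected code length is the sum of the merged weights.
merge 7/158 + 21/158 → 14/79
merge 14/79 + 18/79 → 32/79
merge 22/79 + 25/79 → 47/79
merge 32/79 + 47/79 → 1
L = 14/79 + 32/79 + 47/79 + 1 = 172/79 ≈ 2.177 bits/symbol.

2.177 bits/symbol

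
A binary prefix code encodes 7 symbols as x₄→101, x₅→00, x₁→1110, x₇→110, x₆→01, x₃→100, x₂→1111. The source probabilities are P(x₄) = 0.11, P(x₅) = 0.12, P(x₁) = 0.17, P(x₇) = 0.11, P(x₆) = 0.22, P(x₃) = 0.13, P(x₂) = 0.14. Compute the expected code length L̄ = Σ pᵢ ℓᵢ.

2.97 bits/symbol

L̄ = Σ pᵢ·ℓᵢ = 0.11·3 + 0.12·2 + 0.17·4 + 0.11·3 + 0.22·2 + 0.13·3 + 0.14·4 = 2.97 bits/symbol.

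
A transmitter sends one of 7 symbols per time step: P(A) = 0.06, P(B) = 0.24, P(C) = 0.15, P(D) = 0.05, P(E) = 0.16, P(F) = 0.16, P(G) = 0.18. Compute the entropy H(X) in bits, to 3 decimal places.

H = −Σ pᵢ log₂ pᵢ.
−0.06·log₂(0.06) = 0.2435
−0.24·log₂(0.24) = 0.4941
−0.15·log₂(0.15) = 0.4105
−0.05·log₂(0.05) = 0.2161
−0.16·log₂(0.16) = 0.4230
−0.16·log₂(0.16) = 0.4230
−0.18·log₂(0.18) = 0.4453
Sum ≈ 2.6557 → 2.656 bits.

2.656 bits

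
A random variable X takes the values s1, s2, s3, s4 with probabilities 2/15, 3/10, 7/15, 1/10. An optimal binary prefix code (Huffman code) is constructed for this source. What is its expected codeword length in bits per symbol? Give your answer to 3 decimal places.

Repeatedly combine the two least-probable nodes; the expected code length is the sum of the merged weights.
merge 1/10 + 2/15 → 7/30
merge 7/30 + 3/10 → 8/15
merge 7/15 + 8/15 → 1
L = 7/30 + 8/15 + 1 = 53/30 ≈ 1.767 bits/symbol.

1.767 bits/symbol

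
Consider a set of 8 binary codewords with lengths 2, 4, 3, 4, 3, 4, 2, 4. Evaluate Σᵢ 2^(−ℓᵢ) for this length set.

With common denominator 2^4 = 16: Σ 2^(−ℓᵢ) = 4/16 + 1/16 + 2/16 + 1/16 + 2/16 + 1/16 + 4/16 + 1/16 = 16/16 = 1.

1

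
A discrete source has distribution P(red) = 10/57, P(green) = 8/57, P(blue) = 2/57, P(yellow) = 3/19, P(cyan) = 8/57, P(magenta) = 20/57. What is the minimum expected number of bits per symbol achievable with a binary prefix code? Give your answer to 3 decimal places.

2.474 bits/symbol

Repeatedly combine the two least-probable nodes; the expected code length is the sum of the merged weights.
merge 2/57 + 8/57 → 10/57
merge 8/57 + 3/19 → 17/57
merge 10/57 + 10/57 → 20/57
merge 17/57 + 20/57 → 37/57
merge 20/57 + 37/57 → 1
L = 10/57 + 17/57 + 20/57 + 37/57 + 1 = 47/19 ≈ 2.474 bits/symbol.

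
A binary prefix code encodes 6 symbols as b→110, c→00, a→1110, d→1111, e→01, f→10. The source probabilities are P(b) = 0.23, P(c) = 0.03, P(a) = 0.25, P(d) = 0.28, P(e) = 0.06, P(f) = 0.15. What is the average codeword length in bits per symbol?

3.29 bits/symbol

L̄ = Σ pᵢ·ℓᵢ = 0.23·3 + 0.03·2 + 0.25·4 + 0.28·4 + 0.06·2 + 0.15·2 = 3.29 bits/symbol.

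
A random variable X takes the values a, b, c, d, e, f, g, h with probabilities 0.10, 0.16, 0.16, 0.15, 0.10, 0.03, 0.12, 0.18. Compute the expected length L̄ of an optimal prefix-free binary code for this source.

2.95 bits/symbol

Repeatedly combine the two least-probable nodes; the expected code length is the sum of the merged weights.
merge 3/100 + 1/10 → 13/100
merge 1/10 + 3/25 → 11/50
merge 13/100 + 3/20 → 7/25
merge 4/25 + 4/25 → 8/25
merge 9/50 + 11/50 → 2/5
merge 7/25 + 8/25 → 3/5
merge 2/5 + 3/5 → 1
L = 13/100 + 11/50 + 7/25 + 8/25 + 2/5 + 3/5 + 1 = 59/20 = 2.95 bits/symbol.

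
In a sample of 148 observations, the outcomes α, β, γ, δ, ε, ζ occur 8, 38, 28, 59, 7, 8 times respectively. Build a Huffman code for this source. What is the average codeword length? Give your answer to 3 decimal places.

Probabilities are the counts divided by 148.
Repeatedly combine the two least-probable nodes; the expected code length is the sum of the merged weights.
merge 7/148 + 2/37 → 15/148
merge 2/37 + 15/148 → 23/148
merge 23/148 + 7/37 → 51/148
merge 19/74 + 51/148 → 89/148
merge 59/148 + 89/148 → 1
L = 15/148 + 23/148 + 51/148 + 89/148 + 1 = 163/74 ≈ 2.203 bits/symbol.

2.203 bits/symbol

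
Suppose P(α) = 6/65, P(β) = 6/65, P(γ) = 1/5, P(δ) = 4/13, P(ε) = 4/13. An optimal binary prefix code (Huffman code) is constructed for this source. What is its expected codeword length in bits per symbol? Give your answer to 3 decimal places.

Repeatedly combine the two least-probable nodes; the expected code length is the sum of the merged weights.
merge 6/65 + 6/65 → 12/65
merge 12/65 + 1/5 → 5/13
merge 4/13 + 4/13 → 8/13
merge 5/13 + 8/13 → 1
L = 12/65 + 5/13 + 8/13 + 1 = 142/65 ≈ 2.185 bits/symbol.

2.185 bits/symbol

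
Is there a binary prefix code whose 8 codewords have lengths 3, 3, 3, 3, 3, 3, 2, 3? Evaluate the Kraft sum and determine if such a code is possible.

With common denominator 2^3 = 8: Σ 2^(−ℓᵢ) = 1/8 + 1/8 + 1/8 + 1/8 + 1/8 + 1/8 + 2/8 + 1/8 = 9/8 = 1.125.
Kraft's inequality requires Σ ≤ 1; here Σ = 1.125 > 1, so no such prefix code exists.

1.125; no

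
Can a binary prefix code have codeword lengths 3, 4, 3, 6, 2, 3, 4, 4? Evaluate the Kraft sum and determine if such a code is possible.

0.828125; yes

With common denominator 2^6 = 64: Σ 2^(−ℓᵢ) = 8/64 + 4/64 + 8/64 + 1/64 + 16/64 + 8/64 + 4/64 + 4/64 = 53/64 = 0.828125.
Kraft's inequality requires Σ ≤ 1; here Σ = 0.828125 ≤ 1, so such a prefix code exists.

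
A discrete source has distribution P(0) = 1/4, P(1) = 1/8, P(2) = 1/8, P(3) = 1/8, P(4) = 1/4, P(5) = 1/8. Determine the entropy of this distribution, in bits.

2.5 bits

Each probability is a power of 1/2, so log₂(1/p) is an integer.
H = Σ p·log₂(1/p) = 1/4·2 + 1/8·3 + 1/8·3 + 1/8·3 + 1/4·2 + 1/8·3 = 2.5 bits.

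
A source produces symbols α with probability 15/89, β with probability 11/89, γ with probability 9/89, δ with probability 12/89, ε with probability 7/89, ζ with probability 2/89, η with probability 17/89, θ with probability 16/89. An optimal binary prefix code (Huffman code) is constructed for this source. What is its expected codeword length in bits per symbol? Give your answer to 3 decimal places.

Repeatedly combine the two least-probable nodes; the expected code length is the sum of the merged weights.
merge 2/89 + 7/89 → 9/89
merge 9/89 + 9/89 → 18/89
merge 11/89 + 12/89 → 23/89
merge 15/89 + 16/89 → 31/89
merge 17/89 + 18/89 → 35/89
merge 23/89 + 31/89 → 54/89
merge 35/89 + 54/89 → 1
L = 9/89 + 18/89 + 23/89 + 31/89 + 35/89 + 54/89 + 1 = 259/89 ≈ 2.910 bits/symbol.

2.910 bits/symbol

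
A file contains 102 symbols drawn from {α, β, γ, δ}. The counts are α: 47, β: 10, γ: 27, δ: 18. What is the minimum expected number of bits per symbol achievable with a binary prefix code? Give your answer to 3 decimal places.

1.814 bits/symbol

Probabilities are the counts divided by 102.
Repeatedly combine the two least-probable nodes; the expected code length is the sum of the merged weights.
merge 5/51 + 3/17 → 14/51
merge 9/34 + 14/51 → 55/102
merge 47/102 + 55/102 → 1
L = 14/51 + 55/102 + 1 = 185/102 ≈ 1.814 bits/symbol.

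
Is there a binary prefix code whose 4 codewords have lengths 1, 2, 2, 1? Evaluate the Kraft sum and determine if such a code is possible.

1.5; no

With common denominator 2^2 = 4: Σ 2^(−ℓᵢ) = 2/4 + 1/4 + 1/4 + 2/4 = 6/4 = 1.5.
Kraft's inequality requires Σ ≤ 1; here Σ = 1.5 > 1, so no such prefix code exists.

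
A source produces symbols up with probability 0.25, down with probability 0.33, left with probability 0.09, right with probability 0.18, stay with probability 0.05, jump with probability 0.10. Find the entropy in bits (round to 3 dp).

2.334 bits

H = −Σ pᵢ log₂ pᵢ.
−0.25·log₂(0.25) = 0.5000
−0.33·log₂(0.33) = 0.5278
−0.09·log₂(0.09) = 0.3127
−0.18·log₂(0.18) = 0.4453
−0.05·log₂(0.05) = 0.2161
−0.10·log₂(0.10) = 0.3322
Sum ≈ 2.3341 → 2.334 bits.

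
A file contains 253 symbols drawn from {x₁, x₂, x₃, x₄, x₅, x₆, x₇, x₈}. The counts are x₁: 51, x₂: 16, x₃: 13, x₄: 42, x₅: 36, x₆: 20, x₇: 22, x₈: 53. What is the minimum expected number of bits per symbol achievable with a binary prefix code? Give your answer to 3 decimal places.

2.870 bits/symbol

Probabilities are the counts divided by 253.
Repeatedly combine the two least-probable nodes; the expected code length is the sum of the merged weights.
merge 13/253 + 16/253 → 29/253
merge 20/253 + 2/23 → 42/253
merge 29/253 + 36/253 → 65/253
merge 42/253 + 42/253 → 84/253
merge 51/253 + 53/253 → 104/253
merge 65/253 + 84/253 → 149/253
merge 104/253 + 149/253 → 1
L = 29/253 + 42/253 + 65/253 + 84/253 + 104/253 + 149/253 + 1 = 66/23 ≈ 2.870 bits/symbol.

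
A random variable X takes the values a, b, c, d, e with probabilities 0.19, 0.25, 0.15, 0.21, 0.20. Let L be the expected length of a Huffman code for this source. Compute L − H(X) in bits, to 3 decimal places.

0.037 bits

Entropy H = −Σ p log₂ p ≈ 2.3030 bits.
Huffman merges: 3/20+19/100→17/50; 1/5+21/100→41/100; 1/4+17/50→59/100; 41/100+59/100→1. L = 117/50 ≈ 2.3400.
L − H = 2.3400 − 2.3030 = 0.037 bits.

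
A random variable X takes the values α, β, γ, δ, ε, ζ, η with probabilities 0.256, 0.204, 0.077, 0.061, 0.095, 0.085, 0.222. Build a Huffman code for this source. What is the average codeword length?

Repeatedly combine the two least-probable nodes; the expected code length is the sum of the merged weights.
merge 61/1000 + 77/1000 → 69/500
merge 17/200 + 19/200 → 9/50
merge 69/500 + 9/50 → 159/500
merge 51/250 + 111/500 → 213/500
merge 32/125 + 159/500 → 287/500
merge 213/500 + 287/500 → 1
L = 69/500 + 9/50 + 159/500 + 213/500 + 287/500 + 1 = 659/250 = 2.636 bits/symbol.

2.636 bits/symbol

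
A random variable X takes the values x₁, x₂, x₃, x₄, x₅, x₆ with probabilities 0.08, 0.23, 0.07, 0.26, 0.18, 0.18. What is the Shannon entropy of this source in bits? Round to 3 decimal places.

2.444 bits

H = −Σ pᵢ log₂ pᵢ.
−0.08·log₂(0.08) = 0.2915
−0.23·log₂(0.23) = 0.4877
−0.07·log₂(0.07) = 0.2686
−0.26·log₂(0.26) = 0.5053
−0.18·log₂(0.18) = 0.4453
−0.18·log₂(0.18) = 0.4453
Sum ≈ 2.4436 → 2.444 bits.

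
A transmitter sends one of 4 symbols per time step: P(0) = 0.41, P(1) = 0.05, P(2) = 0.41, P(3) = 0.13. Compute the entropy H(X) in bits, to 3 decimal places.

H = −Σ pᵢ log₂ pᵢ.
−0.41·log₂(0.41) = 0.5274
−0.05·log₂(0.05) = 0.2161
−0.41·log₂(0.41) = 0.5274
−0.13·log₂(0.13) = 0.3826
Sum ≈ 1.6535 → 1.654 bits.

1.654 bits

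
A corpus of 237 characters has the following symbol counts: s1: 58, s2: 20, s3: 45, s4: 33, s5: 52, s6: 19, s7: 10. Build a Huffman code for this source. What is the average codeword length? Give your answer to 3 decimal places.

Probabilities are the counts divided by 237.
Repeatedly combine the two least-probable nodes; the expected code length is the sum of the merged weights.
merge 10/237 + 19/237 → 29/237
merge 20/237 + 29/237 → 49/237
merge 11/79 + 15/79 → 26/79
merge 49/237 + 52/237 → 101/237
merge 58/237 + 26/79 → 136/237
merge 101/237 + 136/237 → 1
L = 29/237 + 49/237 + 26/79 + 101/237 + 136/237 + 1 = 210/79 ≈ 2.658 bits/symbol.

2.658 bits/symbol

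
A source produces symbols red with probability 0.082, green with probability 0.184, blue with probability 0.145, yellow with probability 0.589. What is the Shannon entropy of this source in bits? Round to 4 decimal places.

H = −Σ pᵢ log₂ pᵢ.
−0.082·log₂(0.082) = 0.2959
−0.184·log₂(0.184) = 0.4494
−0.145·log₂(0.145) = 0.4040
−0.589·log₂(0.589) = 0.4498
Sum ≈ 1.5990 → 1.5990 bits.

1.5990 bits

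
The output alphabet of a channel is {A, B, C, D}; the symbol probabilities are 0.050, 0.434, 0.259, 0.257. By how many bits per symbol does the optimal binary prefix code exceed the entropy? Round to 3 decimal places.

Entropy H = −Σ p log₂ p ≈ 1.7473 bits.
Huffman merges: 1/20+257/1000→307/1000; 259/1000+307/1000→283/500; 217/500+283/500→1. L = 1873/1000 ≈ 1.8730.
L − H = 1.8730 − 1.7473 = 0.126 bits.

0.126 bits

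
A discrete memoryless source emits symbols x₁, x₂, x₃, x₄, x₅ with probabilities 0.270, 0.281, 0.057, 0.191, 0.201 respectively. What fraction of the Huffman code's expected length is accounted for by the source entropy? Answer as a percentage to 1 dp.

Entropy H = −Σ p log₂ p ≈ 2.1816 bits.
Huffman merges: 57/1000+191/1000→31/125; 201/1000+31/125→449/1000; 27/100+281/1000→551/1000; 449/1000+551/1000→1. L = 281/125 ≈ 2.2480.
Efficiency = H/L = 2.1816/2.2480 = 97.0%.

97.0%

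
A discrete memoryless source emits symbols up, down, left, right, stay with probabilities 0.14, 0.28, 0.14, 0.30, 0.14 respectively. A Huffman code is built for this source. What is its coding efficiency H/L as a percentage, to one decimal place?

97.7%

Entropy H = −Σ p log₂ p ≈ 2.2266 bits.
Huffman merges: 7/50+7/50→7/25; 7/50+7/25→21/50; 7/25+3/10→29/50; 21/50+29/50→1. L = 57/25 ≈ 2.2800.
Efficiency = H/L = 2.2266/2.2800 = 97.7%.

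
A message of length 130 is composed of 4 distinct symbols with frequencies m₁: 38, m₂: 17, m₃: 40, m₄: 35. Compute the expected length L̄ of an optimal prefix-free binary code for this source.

2 bits/symbol

Probabilities are the counts divided by 130.
Repeatedly combine the two least-probable nodes; the expected code length is the sum of the merged weights.
merge 17/130 + 7/26 → 2/5
merge 19/65 + 4/13 → 3/5
merge 2/5 + 3/5 → 1
L = 2/5 + 3/5 + 1 = 2 bits/symbol.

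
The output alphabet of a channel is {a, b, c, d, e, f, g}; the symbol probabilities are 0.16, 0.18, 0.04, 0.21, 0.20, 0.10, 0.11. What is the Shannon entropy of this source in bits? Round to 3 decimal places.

H = −Σ pᵢ log₂ pᵢ.
−0.16·log₂(0.16) = 0.4230
−0.18·log₂(0.18) = 0.4453
−0.04·log₂(0.04) = 0.1858
−0.21·log₂(0.21) = 0.4728
−0.20·log₂(0.20) = 0.4644
−0.10·log₂(0.10) = 0.3322
−0.11·log₂(0.11) = 0.3503
Sum ≈ 2.6738 → 2.674 bits.

2.674 bits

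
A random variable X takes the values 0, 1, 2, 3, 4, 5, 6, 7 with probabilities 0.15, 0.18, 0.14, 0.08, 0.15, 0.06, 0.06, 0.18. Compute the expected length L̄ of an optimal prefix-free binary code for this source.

2.94 bits/symbol

Repeatedly combine the two least-probable nodes; the expected code length is the sum of the merged weights.
merge 3/50 + 3/50 → 3/25
merge 2/25 + 3/25 → 1/5
merge 7/50 + 3/20 → 29/100
merge 3/20 + 9/50 → 33/100
merge 9/50 + 1/5 → 19/50
merge 29/100 + 33/100 → 31/50
merge 19/50 + 31/50 → 1
L = 3/25 + 1/5 + 29/100 + 33/100 + 19/50 + 31/50 + 1 = 147/50 = 2.94 bits/symbol.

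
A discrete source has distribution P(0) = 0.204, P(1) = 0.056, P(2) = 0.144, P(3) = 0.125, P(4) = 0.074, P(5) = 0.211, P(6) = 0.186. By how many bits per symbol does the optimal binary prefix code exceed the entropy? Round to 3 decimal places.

Entropy H = −Σ p log₂ p ≈ 2.6813 bits.
Huffman merges: 7/125+37/500→13/100; 1/8+13/100→51/200; 18/125+93/500→33/100; 51/250+211/1000→83/200; 51/200+33/100→117/200; 83/200+117/200→1. L = 543/200 ≈ 2.7150.
L − H = 2.7150 − 2.6813 = 0.034 bits.

0.034 bits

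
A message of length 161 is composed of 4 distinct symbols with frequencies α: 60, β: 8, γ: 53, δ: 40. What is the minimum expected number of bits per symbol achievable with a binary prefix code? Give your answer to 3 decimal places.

Probabilities are the counts divided by 161.
Repeatedly combine the two least-probable nodes; the expected code length is the sum of the merged weights.
merge 8/161 + 40/161 → 48/161
merge 48/161 + 53/161 → 101/161
merge 60/161 + 101/161 → 1
L = 48/161 + 101/161 + 1 = 310/161 ≈ 1.925 bits/symbol.

1.925 bits/symbol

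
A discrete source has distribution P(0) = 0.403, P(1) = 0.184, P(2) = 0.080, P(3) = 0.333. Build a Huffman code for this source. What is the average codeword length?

Repeatedly combine the two least-probable nodes; the expected code length is the sum of the merged weights.
merge 2/25 + 23/125 → 33/125
merge 33/125 + 333/1000 → 597/1000
merge 403/1000 + 597/1000 → 1
L = 33/125 + 597/1000 + 1 = 1861/1000 = 1.861 bits/symbol.

1.861 bits/symbol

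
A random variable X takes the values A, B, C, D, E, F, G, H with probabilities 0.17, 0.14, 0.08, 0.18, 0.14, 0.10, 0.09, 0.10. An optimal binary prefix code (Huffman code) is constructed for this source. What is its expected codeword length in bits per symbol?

Repeatedly combine the two least-probable nodes; the expected code length is the sum of the merged weights.
merge 2/25 + 9/100 → 17/100
merge 1/10 + 1/10 → 1/5
merge 7/50 + 7/50 → 7/25
merge 17/100 + 17/100 → 17/50
merge 9/50 + 1/5 → 19/50
merge 7/25 + 17/50 → 31/50
merge 19/50 + 31/50 → 1
L = 17/100 + 1/5 + 7/25 + 17/50 + 19/50 + 31/50 + 1 = 299/100 = 2.99 bits/symbol.

2.99 bits/symbol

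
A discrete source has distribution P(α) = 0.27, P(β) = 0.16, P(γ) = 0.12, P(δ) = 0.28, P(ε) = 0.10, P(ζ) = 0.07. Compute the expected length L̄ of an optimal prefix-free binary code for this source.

2.45 bits/symbol

Repeatedly combine the two least-probable nodes; the expected code length is the sum of the merged weights.
merge 7/100 + 1/10 → 17/100
merge 3/25 + 4/25 → 7/25
merge 17/100 + 27/100 → 11/25
merge 7/25 + 7/25 → 14/25
merge 11/25 + 14/25 → 1
L = 17/100 + 7/25 + 11/25 + 14/25 + 1 = 49/20 = 2.45 bits/symbol.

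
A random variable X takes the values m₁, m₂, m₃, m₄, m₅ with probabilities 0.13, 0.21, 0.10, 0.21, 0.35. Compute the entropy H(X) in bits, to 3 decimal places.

2.191 bits

H = −Σ pᵢ log₂ pᵢ.
−0.13·log₂(0.13) = 0.3826
−0.21·log₂(0.21) = 0.4728
−0.10·log₂(0.10) = 0.3322
−0.21·log₂(0.21) = 0.4728
−0.35·log₂(0.35) = 0.5301
Sum ≈ 2.1906 → 2.191 bits.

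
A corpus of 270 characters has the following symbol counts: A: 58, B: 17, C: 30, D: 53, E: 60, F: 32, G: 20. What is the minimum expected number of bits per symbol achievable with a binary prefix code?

Probabilities are the counts divided by 270.
Repeatedly combine the two least-probable nodes; the expected code length is the sum of the merged weights.
merge 17/270 + 2/27 → 37/270
merge 1/9 + 16/135 → 31/135
merge 37/270 + 53/270 → 1/3
merge 29/135 + 2/9 → 59/135
merge 31/135 + 1/3 → 76/135
merge 59/135 + 76/135 → 1
L = 37/270 + 31/135 + 1/3 + 59/135 + 76/135 + 1 = 27/10 = 2.7 bits/symbol.

2.7 bits/symbol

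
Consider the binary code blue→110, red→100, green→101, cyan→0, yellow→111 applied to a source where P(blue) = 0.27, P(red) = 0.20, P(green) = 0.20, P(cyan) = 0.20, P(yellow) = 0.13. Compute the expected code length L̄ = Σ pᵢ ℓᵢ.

2.6 bits/symbol

L̄ = Σ pᵢ·ℓᵢ = 0.27·3 + 0.20·3 + 0.20·3 + 0.20·1 + 0.13·3 = 2.6 bits/symbol.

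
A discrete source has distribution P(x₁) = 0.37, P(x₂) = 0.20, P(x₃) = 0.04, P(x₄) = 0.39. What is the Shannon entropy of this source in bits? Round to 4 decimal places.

H = −Σ pᵢ log₂ pᵢ.
−0.37·log₂(0.37) = 0.5307
−0.20·log₂(0.20) = 0.4644
−0.04·log₂(0.04) = 0.1858
−0.39·log₂(0.39) = 0.5298
Sum ≈ 1.7107 → 1.7107 bits.

1.7107 bits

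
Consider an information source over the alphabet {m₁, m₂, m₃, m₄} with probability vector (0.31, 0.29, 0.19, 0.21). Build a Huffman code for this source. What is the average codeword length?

Repeatedly combine the two least-probable nodes; the expected code length is the sum of the merged weights.
merge 19/100 + 21/100 → 2/5
merge 29/100 + 31/100 → 3/5
merge 2/5 + 3/5 → 1
L = 2/5 + 3/5 + 1 = 2 bits/symbol.

2 bits/symbol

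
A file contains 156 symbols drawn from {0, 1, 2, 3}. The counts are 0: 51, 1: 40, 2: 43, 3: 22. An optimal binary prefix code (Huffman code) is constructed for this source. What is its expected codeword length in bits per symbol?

2 bits/symbol

Probabilities are the counts divided by 156.
Repeatedly combine the two least-probable nodes; the expected code length is the sum of the merged weights.
merge 11/78 + 10/39 → 31/78
merge 43/156 + 17/52 → 47/78
merge 31/78 + 47/78 → 1
L = 31/78 + 47/78 + 1 = 2 bits/symbol.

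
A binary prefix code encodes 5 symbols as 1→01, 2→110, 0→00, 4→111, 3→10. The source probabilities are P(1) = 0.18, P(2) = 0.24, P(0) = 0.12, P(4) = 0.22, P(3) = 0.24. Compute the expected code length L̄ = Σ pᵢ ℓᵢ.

L̄ = Σ pᵢ·ℓᵢ = 0.18·2 + 0.24·3 + 0.12·2 + 0.22·3 + 0.24·2 = 2.46 bits/symbol.

2.46 bits/symbol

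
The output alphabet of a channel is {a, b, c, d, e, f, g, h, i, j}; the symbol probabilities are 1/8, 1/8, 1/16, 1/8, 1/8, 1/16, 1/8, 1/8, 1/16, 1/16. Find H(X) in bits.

Each probability is a power of 1/2, so log₂(1/p) is an integer.
H = Σ p·log₂(1/p) = 1/8·3 + 1/8·3 + 1/16·4 + 1/8·3 + 1/8·3 + 1/16·4 + 1/8·3 + 1/8·3 + 1/16·4 + 1/16·4 = 3.25 bits.

3.25 bits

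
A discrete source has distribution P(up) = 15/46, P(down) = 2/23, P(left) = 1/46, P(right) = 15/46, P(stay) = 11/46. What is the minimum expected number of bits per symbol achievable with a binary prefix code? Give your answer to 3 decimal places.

2.109 bits/symbol

Repeatedly combine the two least-probable nodes; the expected code length is the sum of the merged weights.
merge 1/46 + 2/23 → 5/46
merge 5/46 + 11/46 → 8/23
merge 15/46 + 15/46 → 15/23
merge 8/23 + 15/23 → 1
L = 5/46 + 8/23 + 15/23 + 1 = 97/46 ≈ 2.109 bits/symbol.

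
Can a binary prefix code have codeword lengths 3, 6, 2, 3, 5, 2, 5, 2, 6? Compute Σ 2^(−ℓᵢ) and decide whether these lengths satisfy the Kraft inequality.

1.09375; no

With common denominator 2^6 = 64: Σ 2^(−ℓᵢ) = 8/64 + 1/64 + 16/64 + 8/64 + 2/64 + 16/64 + 2/64 + 16/64 + 1/64 = 70/64 = 1.09375.
Kraft's inequality requires Σ ≤ 1; here Σ = 1.09375 > 1, so no such prefix code exists.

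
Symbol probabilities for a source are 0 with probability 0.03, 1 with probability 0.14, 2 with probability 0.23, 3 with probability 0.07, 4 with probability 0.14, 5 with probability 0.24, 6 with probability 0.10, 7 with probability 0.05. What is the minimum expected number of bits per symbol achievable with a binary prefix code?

Repeatedly combine the two least-probable nodes; the expected code length is the sum of the merged weights.
merge 3/100 + 1/20 → 2/25
merge 7/100 + 2/25 → 3/20
merge 1/10 + 7/50 → 6/25
merge 7/50 + 3/20 → 29/100
merge 23/100 + 6/25 → 47/100
merge 6/25 + 29/100 → 53/100
merge 47/100 + 53/100 → 1
L = 2/25 + 3/20 + 6/25 + 29/100 + 47/100 + 53/100 + 1 = 69/25 = 2.76 bits/symbol.

2.76 bits/symbol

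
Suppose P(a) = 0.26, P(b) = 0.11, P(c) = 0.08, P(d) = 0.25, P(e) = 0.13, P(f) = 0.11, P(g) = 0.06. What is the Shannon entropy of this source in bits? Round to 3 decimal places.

H = −Σ pᵢ log₂ pᵢ.
−0.26·log₂(0.26) = 0.5053
−0.11·log₂(0.11) = 0.3503
−0.08·log₂(0.08) = 0.2915
−0.25·log₂(0.25) = 0.5000
−0.13·log₂(0.13) = 0.3826
−0.11·log₂(0.11) = 0.3503
−0.06·log₂(0.06) = 0.2435
Sum ≈ 2.6235 → 2.624 bits.

2.624 bits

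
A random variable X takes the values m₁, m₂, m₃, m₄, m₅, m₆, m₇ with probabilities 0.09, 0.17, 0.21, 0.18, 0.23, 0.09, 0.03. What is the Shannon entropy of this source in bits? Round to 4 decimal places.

H = −Σ pᵢ log₂ pᵢ.
−0.09·log₂(0.09) = 0.3127
−0.17·log₂(0.17) = 0.4346
−0.21·log₂(0.21) = 0.4728
−0.18·log₂(0.18) = 0.4453
−0.23·log₂(0.23) = 0.4877
−0.09·log₂(0.09) = 0.3127
−0.03·log₂(0.03) = 0.1518
Sum ≈ 2.6175 → 2.6175 bits.

2.6175 bits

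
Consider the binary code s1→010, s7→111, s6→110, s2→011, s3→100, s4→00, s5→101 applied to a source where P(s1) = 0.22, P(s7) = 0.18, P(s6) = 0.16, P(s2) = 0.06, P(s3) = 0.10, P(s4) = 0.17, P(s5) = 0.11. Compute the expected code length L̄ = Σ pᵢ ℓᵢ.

L̄ = Σ pᵢ·ℓᵢ = 0.22·3 + 0.18·3 + 0.16·3 + 0.06·3 + 0.10·3 + 0.17·2 + 0.11·3 = 2.83 bits/symbol.

2.83 bits/symbol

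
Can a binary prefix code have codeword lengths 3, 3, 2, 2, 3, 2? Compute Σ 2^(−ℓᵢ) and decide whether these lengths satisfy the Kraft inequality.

With common denominator 2^3 = 8: Σ 2^(−ℓᵢ) = 1/8 + 1/8 + 2/8 + 2/8 + 1/8 + 2/8 = 9/8 = 1.125.
Kraft's inequality requires Σ ≤ 1; here Σ = 1.125 > 1, so no such prefix code exists.

1.125; no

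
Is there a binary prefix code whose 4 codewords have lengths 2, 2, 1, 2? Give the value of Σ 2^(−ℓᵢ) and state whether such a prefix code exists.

With common denominator 2^2 = 4: Σ 2^(−ℓᵢ) = 1/4 + 1/4 + 2/4 + 1/4 = 5/4 = 1.25.
Kraft's inequality requires Σ ≤ 1; here Σ = 1.25 > 1, so no such prefix code exists.

1.25; no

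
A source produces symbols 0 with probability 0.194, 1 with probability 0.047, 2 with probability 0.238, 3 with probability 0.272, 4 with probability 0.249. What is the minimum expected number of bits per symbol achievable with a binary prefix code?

2.241 bits/symbol

Repeatedly combine the two least-probable nodes; the expected code length is the sum of the merged weights.
merge 47/1000 + 97/500 → 241/1000
merge 119/500 + 241/1000 → 479/1000
merge 249/1000 + 34/125 → 521/1000
merge 479/1000 + 521/1000 → 1
L = 241/1000 + 479/1000 + 521/1000 + 1 = 2241/1000 = 2.241 bits/symbol.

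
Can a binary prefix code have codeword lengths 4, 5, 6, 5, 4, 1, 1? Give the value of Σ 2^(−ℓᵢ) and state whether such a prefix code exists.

With common denominator 2^6 = 64: Σ 2^(−ℓᵢ) = 4/64 + 2/64 + 1/64 + 2/64 + 4/64 + 32/64 + 32/64 = 77/64 = 1.203125.
Kraft's inequality requires Σ ≤ 1; here Σ = 1.203125 > 1, so no such prefix code exists.

1.203125; no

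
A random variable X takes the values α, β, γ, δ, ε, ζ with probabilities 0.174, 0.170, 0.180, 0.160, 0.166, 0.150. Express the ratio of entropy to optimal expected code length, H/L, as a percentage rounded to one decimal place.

97.6%

Entropy H = −Σ p log₂ p ≈ 2.5825 bits.
Huffman merges: 3/20+4/25→31/100; 83/500+17/100→42/125; 87/500+9/50→177/500; 31/100+42/125→323/500; 177/500+323/500→1. L = 1323/500 ≈ 2.6460.
Efficiency = H/L = 2.5825/2.6460 = 97.6%.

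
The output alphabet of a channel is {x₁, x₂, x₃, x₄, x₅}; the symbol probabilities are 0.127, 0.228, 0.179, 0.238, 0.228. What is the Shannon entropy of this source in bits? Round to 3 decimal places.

2.288 bits

H = −Σ pᵢ log₂ pᵢ.
−0.127·log₂(0.127) = 0.3781
−0.228·log₂(0.228) = 0.4863
−0.179·log₂(0.179) = 0.4443
−0.238·log₂(0.238) = 0.4929
−0.228·log₂(0.228) = 0.4863
Sum ≈ 2.2879 → 2.288 bits.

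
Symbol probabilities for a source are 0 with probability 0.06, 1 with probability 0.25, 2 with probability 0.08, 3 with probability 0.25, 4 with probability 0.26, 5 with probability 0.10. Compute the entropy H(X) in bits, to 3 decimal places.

2.373 bits

H = −Σ pᵢ log₂ pᵢ.
−0.06·log₂(0.06) = 0.2435
−0.25·log₂(0.25) = 0.5000
−0.08·log₂(0.08) = 0.2915
−0.25·log₂(0.25) = 0.5000
−0.26·log₂(0.26) = 0.5053
−0.10·log₂(0.10) = 0.3322
Sum ≈ 2.3725 → 2.373 bits.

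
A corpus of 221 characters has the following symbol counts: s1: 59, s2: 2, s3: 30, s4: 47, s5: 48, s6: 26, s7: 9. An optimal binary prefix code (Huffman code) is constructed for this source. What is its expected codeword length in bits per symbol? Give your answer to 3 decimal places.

2.520 bits/symbol

Probabilities are the counts divided by 221.
Repeatedly combine the two least-probable nodes; the expected code length is the sum of the merged weights.
merge 2/221 + 9/221 → 11/221
merge 11/221 + 2/17 → 37/221
merge 30/221 + 37/221 → 67/221
merge 47/221 + 48/221 → 95/221
merge 59/221 + 67/221 → 126/221
merge 95/221 + 126/221 → 1
L = 11/221 + 37/221 + 67/221 + 95/221 + 126/221 + 1 = 557/221 ≈ 2.520 bits/symbol.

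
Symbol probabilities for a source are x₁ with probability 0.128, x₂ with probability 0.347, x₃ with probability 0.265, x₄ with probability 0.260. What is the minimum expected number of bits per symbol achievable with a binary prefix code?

2 bits/symbol

Repeatedly combine the two least-probable nodes; the expected code length is the sum of the merged weights.
merge 16/125 + 13/50 → 97/250
merge 53/200 + 347/1000 → 153/250
merge 97/250 + 153/250 → 1
L = 97/250 + 153/250 + 1 = 2 bits/symbol.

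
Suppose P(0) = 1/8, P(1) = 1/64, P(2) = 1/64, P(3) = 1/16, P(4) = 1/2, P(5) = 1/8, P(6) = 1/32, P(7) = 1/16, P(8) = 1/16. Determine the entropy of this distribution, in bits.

Each probability is a power of 1/2, so log₂(1/p) is an integer.
H = Σ p·log₂(1/p) = 1/8·3 + 1/64·6 + 1/64·6 + 1/16·4 + 1/2·1 + 1/8·3 + 1/32·5 + 1/16·4 + 1/16·4 = 2.34375 bits.

2.34375 bits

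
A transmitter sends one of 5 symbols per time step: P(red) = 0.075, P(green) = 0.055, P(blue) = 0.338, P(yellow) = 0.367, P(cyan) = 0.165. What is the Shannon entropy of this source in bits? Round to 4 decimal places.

1.9990 bits

H = −Σ pᵢ log₂ pᵢ.
−0.075·log₂(0.075) = 0.2803
−0.055·log₂(0.055) = 0.2301
−0.338·log₂(0.338) = 0.5289
−0.367·log₂(0.367) = 0.5307
−0.165·log₂(0.165) = 0.4289
Sum ≈ 1.9990 → 1.9990 bits.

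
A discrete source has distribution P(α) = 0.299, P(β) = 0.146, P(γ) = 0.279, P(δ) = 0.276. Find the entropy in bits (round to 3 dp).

H = −Σ pᵢ log₂ pᵢ.
−0.299·log₂(0.299) = 0.5208
−0.146·log₂(0.146) = 0.4053
−0.279·log₂(0.279) = 0.5138
−0.276·log₂(0.276) = 0.5126
Sum ≈ 1.9525 → 1.953 bits.

1.953 bits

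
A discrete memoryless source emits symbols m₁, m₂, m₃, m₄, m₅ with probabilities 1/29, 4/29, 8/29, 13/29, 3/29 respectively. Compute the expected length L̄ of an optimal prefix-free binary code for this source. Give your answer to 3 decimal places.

Repeatedly combine the two least-probable nodes; the expected code length is the sum of the merged weights.
merge 1/29 + 3/29 → 4/29
merge 4/29 + 4/29 → 8/29
merge 8/29 + 8/29 → 16/29
merge 13/29 + 16/29 → 1
L = 4/29 + 8/29 + 16/29 + 1 = 57/29 ≈ 1.966 bits/symbol.

1.966 bits/symbol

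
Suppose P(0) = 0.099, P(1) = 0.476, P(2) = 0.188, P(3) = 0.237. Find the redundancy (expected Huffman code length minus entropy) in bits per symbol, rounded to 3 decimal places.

Entropy H = −Σ p log₂ p ≈ 1.7856 bits.
Huffman merges: 99/1000+47/250→287/1000; 237/1000+287/1000→131/250; 119/250+131/250→1. L = 1811/1000 ≈ 1.8110.
L − H = 1.8110 − 1.7856 = 0.025 bits.

0.025 bits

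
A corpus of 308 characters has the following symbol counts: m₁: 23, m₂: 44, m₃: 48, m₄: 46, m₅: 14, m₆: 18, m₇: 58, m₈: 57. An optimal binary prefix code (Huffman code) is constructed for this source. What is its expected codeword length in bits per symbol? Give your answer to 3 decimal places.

2.909 bits/symbol

Probabilities are the counts divided by 308.
Repeatedly combine the two least-probable nodes; the expected code length is the sum of the merged weights.
merge 1/22 + 9/154 → 8/77
merge 23/308 + 8/77 → 5/28
merge 1/7 + 23/154 → 45/154
merge 12/77 + 5/28 → 103/308
merge 57/308 + 29/154 → 115/308
merge 45/154 + 103/308 → 193/308
merge 115/308 + 193/308 → 1
L = 8/77 + 5/28 + 45/154 + 103/308 + 115/308 + 193/308 + 1 = 32/11 ≈ 2.909 bits/symbol.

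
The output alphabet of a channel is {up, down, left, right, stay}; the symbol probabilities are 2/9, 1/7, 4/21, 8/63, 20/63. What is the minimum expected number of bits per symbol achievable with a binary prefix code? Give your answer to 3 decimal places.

2.270 bits/symbol

Repeatedly combine the two least-probable nodes; the expected code length is the sum of the merged weights.
merge 8/63 + 1/7 → 17/63
merge 4/21 + 2/9 → 26/63
merge 17/63 + 20/63 → 37/63
merge 26/63 + 37/63 → 1
L = 17/63 + 26/63 + 37/63 + 1 = 143/63 ≈ 2.270 bits/symbol.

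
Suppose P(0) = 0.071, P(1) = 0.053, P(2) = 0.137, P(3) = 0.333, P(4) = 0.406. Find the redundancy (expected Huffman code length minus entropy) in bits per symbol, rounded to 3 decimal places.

Entropy H = −Σ p log₂ p ≈ 1.9447 bits.
Huffman merges: 53/1000+71/1000→31/250; 31/250+137/1000→261/1000; 261/1000+333/1000→297/500; 203/500+297/500→1. L = 1979/1000 ≈ 1.9790.
L − H = 1.9790 − 1.9447 = 0.034 bits.

0.034 bits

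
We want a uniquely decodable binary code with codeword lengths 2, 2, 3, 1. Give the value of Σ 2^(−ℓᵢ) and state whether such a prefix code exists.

1.125; no

With common denominator 2^3 = 8: Σ 2^(−ℓᵢ) = 2/8 + 2/8 + 1/8 + 4/8 = 9/8 = 1.125.
Kraft's inequality requires Σ ≤ 1; here Σ = 1.125 > 1, so no such prefix code exists.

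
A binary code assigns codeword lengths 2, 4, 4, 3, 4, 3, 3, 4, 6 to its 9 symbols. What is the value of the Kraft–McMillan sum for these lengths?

0.890625

With common denominator 2^6 = 64: Σ 2^(−ℓᵢ) = 16/64 + 4/64 + 4/64 + 8/64 + 4/64 + 8/64 + 8/64 + 4/64 + 1/64 = 57/64 = 0.890625.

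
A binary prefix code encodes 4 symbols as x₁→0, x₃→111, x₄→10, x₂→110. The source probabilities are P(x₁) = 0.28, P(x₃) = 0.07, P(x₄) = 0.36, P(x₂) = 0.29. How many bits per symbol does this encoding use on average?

2.08 bits/symbol

L̄ = Σ pᵢ·ℓᵢ = 0.28·1 + 0.07·3 + 0.36·2 + 0.29·3 = 2.08 bits/symbol.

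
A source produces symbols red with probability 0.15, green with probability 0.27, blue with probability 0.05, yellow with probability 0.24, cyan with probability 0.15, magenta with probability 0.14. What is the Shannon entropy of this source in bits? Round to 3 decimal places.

H = −Σ pᵢ log₂ pᵢ.
−0.15·log₂(0.15) = 0.4105
−0.27·log₂(0.27) = 0.5100
−0.05·log₂(0.05) = 0.2161
−0.24·log₂(0.24) = 0.4941
−0.15·log₂(0.15) = 0.4105
−0.14·log₂(0.14) = 0.3971
Sum ≈ 2.4385 → 2.438 bits.

2.438 bits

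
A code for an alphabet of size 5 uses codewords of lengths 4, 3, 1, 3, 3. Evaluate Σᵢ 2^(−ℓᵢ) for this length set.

0.9375

With common denominator 2^4 = 16: Σ 2^(−ℓᵢ) = 1/16 + 2/16 + 8/16 + 2/16 + 2/16 = 15/16 = 0.9375.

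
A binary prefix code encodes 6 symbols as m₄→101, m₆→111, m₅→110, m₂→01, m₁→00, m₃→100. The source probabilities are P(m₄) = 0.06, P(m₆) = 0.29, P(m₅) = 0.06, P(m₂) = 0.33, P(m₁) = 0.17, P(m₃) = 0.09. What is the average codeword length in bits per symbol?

L̄ = Σ pᵢ·ℓᵢ = 0.06·3 + 0.29·3 + 0.06·3 + 0.33·2 + 0.17·2 + 0.09·3 = 2.5 bits/symbol.

2.5 bits/symbol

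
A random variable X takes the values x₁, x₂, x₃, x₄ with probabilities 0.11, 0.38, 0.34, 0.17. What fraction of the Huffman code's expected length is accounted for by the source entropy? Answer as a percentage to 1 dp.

Entropy H = −Σ p log₂ p ≈ 1.8445 bits.
Huffman merges: 11/100+17/100→7/25; 7/25+17/50→31/50; 19/50+31/50→1. L = 19/10 ≈ 1.9000.
Efficiency = H/L = 1.8445/1.9000 = 97.1%.

97.1%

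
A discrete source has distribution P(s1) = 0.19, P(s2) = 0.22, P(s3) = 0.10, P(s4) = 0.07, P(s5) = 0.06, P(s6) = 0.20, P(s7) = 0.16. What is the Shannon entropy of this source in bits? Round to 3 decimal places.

H = −Σ pᵢ log₂ pᵢ.
−0.19·log₂(0.19) = 0.4552
−0.22·log₂(0.22) = 0.4806
−0.10·log₂(0.10) = 0.3322
−0.07·log₂(0.07) = 0.2686
−0.06·log₂(0.06) = 0.2435
−0.20·log₂(0.20) = 0.4644
−0.16·log₂(0.16) = 0.4230
Sum ≈ 2.6675 → 2.667 bits.

2.667 bits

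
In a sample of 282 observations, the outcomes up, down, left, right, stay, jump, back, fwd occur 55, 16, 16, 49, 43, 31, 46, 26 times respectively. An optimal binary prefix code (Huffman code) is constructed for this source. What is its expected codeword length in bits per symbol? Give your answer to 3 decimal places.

Probabilities are the counts divided by 282.
Repeatedly combine the two least-probable nodes; the expected code length is the sum of the merged weights.
merge 8/141 + 8/141 → 16/141
merge 13/141 + 31/282 → 19/94
merge 16/141 + 43/282 → 25/94
merge 23/141 + 49/282 → 95/282
merge 55/282 + 19/94 → 56/141
merge 25/94 + 95/282 → 85/141
merge 56/141 + 85/141 → 1
L = 16/141 + 19/94 + 25/94 + 95/282 + 56/141 + 85/141 + 1 = 823/282 ≈ 2.918 bits/symbol.

2.918 bits/symbol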